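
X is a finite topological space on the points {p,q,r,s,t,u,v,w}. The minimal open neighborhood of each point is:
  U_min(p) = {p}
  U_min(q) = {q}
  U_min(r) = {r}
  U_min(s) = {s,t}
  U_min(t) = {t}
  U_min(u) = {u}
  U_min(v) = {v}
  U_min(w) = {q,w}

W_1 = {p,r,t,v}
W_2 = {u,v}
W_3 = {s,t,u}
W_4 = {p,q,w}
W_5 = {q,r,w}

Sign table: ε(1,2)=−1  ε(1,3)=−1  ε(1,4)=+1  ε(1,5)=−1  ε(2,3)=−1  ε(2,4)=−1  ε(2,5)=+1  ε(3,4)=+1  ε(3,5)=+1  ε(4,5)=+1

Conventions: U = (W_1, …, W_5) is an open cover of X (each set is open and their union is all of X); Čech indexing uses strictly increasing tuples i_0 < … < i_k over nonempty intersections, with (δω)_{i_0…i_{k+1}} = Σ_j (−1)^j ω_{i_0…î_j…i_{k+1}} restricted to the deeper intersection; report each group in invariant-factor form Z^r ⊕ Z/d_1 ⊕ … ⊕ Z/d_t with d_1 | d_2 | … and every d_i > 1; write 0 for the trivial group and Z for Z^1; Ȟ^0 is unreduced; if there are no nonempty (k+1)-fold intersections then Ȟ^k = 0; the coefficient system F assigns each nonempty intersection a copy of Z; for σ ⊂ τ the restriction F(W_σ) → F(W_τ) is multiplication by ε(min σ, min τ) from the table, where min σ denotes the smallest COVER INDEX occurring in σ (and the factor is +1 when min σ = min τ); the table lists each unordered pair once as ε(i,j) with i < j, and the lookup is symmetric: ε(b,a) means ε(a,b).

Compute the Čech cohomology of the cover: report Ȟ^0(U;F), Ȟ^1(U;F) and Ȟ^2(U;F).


Ȟ^0 ≅ 0,  Ȟ^1 ≅ Z ⊕ Z/2,  Ȟ^2 ≅ 0

nerve of the cover:
  W12={v} W13={t} W14={p} W15={r} W23={u} W45={q,w}
C dims 5,6; δ0: rk 5, SNF 1^4·2
Ȟ^0 = (5 − 5) − 0 = 0, so Ȟ^0 ≅ 0
Ȟ^1 = (6 − 0) − 5 = 1 plus torsion [2], so Ȟ^1 ≅ Z ⊕ Z/2
Ȟ^2 = (0 − 0) − 0 = 0, so Ȟ^2 ≅ 0


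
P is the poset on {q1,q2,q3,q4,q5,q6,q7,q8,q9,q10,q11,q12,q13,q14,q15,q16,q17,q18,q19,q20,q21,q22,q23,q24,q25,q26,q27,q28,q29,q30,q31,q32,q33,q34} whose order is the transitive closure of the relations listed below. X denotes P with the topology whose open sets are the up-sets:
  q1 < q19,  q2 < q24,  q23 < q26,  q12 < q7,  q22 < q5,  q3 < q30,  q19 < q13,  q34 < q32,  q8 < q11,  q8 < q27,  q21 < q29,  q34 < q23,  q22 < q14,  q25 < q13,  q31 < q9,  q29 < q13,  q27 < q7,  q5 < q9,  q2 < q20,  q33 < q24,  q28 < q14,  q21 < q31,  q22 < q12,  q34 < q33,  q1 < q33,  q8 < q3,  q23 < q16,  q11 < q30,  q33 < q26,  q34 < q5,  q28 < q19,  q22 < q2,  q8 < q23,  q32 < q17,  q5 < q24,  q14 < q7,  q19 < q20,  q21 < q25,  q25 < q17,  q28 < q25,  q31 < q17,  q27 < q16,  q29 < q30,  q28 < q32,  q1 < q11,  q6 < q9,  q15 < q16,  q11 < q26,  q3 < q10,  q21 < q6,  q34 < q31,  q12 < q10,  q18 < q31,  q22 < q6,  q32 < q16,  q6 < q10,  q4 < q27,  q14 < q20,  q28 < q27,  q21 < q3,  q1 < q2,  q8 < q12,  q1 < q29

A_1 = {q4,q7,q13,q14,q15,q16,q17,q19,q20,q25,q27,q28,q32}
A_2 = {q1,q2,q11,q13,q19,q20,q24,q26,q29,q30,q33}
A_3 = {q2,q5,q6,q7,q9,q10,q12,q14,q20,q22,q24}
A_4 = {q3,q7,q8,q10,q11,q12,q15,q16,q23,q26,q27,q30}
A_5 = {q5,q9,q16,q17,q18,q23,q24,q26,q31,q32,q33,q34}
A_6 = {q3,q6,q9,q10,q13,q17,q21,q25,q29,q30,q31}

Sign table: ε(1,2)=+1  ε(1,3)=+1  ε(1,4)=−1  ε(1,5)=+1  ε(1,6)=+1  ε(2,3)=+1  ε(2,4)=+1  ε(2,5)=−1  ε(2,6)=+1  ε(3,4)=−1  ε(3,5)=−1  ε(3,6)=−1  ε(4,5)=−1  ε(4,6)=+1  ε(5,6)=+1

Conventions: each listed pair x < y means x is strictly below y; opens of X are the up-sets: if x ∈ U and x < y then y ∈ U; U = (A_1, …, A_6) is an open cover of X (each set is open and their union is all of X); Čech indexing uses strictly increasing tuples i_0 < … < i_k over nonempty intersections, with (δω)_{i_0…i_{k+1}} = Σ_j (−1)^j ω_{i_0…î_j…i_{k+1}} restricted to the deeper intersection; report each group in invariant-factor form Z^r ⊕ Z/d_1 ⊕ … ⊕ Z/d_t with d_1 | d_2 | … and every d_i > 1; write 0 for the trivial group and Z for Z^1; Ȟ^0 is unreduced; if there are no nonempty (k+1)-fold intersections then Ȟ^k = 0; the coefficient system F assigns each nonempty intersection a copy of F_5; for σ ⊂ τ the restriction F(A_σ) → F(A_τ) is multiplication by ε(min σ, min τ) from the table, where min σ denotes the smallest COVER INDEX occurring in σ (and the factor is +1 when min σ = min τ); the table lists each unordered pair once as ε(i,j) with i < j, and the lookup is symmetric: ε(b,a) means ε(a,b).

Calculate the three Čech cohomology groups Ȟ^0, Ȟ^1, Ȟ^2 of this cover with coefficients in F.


Ȟ^0(U;F) ≅ 0,  Ȟ^1(U;F) ≅ 0,  Ȟ^2(U;F) ≅ Z/5

cover nerve:
  A12={q13,q19,q20} A13={q7,q14,q20} A14={q7,q15,q16,q27} A15={q16,q17,q32} A16={q13,q17,q25} A23={q2,q20,q24} A24={q11,q26,q30} A25={q24,q26,q33} A26={q13,q29,q30} A34={q7,q10,q12} A35={q5,q9,q24} A36={q6,q9,q10} A45={q16,q23,q26} A46={q3,q10,q30} A56={q9,q17,q31}
  A123={q20} A126={q13} A134={q7} A145={q16} A156={q17} A235={q24} A245={q26} A246={q30} A346={q10} A356={q9}
C dims 6,15,10; δ0: rk_F5 6; δ1: rk_F5 9
Ȟ^0: (6−6)−0=0 ⇒ 0
Ȟ^1: (15−9)−6=0 ⇒ 0
Ȟ^2: (10−0)−9=1 ⇒ Z/5


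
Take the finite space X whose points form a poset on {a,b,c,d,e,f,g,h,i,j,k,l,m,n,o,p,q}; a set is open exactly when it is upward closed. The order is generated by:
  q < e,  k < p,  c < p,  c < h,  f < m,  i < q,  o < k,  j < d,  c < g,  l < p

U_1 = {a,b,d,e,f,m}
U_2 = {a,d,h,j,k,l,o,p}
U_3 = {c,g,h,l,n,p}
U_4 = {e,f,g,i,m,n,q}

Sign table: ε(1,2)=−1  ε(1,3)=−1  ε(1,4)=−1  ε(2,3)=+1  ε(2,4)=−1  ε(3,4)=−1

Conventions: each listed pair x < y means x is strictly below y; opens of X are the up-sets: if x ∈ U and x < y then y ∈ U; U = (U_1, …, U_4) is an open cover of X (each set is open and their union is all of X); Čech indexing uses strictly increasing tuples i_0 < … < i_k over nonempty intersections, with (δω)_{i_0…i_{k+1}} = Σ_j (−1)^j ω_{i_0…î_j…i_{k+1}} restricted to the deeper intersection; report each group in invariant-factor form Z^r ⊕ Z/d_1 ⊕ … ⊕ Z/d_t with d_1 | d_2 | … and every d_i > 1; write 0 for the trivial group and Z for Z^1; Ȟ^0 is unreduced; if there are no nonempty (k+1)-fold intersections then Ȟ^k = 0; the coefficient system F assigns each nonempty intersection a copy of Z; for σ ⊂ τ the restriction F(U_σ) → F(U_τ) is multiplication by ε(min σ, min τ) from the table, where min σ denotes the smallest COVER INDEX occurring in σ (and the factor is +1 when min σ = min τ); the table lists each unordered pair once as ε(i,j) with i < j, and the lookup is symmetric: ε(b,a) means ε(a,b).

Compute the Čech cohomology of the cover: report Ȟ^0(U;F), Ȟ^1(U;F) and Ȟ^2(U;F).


intersection data:
  U12={a,d} U14={e,f,m} U23={h,l,p} U34={g,n}
C dims 4,4; δ0: rk 4, SNF 1^3·2
Ȟ^0 = (4 − 4) − 0 = 0, so Ȟ^0 ≅ 0
Ȟ^1 = (4 − 0) − 4 = 0 plus torsion [2], so Ȟ^1 ≅ Z/2
Ȟ^2 = (0 − 0) − 0 = 0, so Ȟ^2 ≅ 0

Ȟ^0(U;F) ≅ 0; Ȟ^1(U;F) ≅ Z/2; Ȟ^2(U;F) ≅ 0


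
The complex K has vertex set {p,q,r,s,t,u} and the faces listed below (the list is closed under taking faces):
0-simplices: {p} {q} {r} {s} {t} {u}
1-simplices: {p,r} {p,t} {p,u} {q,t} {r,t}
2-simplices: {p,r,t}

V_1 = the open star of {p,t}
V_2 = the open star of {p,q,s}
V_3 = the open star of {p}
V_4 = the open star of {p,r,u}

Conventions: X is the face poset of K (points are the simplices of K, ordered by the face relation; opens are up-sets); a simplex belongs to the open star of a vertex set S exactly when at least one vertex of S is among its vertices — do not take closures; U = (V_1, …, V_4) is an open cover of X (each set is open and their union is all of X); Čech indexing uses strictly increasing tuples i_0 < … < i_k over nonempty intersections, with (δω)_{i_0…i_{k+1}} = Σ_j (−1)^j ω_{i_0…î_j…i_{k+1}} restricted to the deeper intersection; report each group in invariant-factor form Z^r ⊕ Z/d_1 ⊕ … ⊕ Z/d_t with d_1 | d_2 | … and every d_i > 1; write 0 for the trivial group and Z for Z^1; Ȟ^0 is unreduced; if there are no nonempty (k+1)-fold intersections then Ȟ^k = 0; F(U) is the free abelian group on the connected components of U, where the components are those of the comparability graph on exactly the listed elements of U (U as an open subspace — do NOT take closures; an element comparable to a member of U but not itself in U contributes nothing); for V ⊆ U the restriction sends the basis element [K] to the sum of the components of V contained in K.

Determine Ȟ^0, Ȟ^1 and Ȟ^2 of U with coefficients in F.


Ȟ^0 = Z^2, Ȟ^1 = 0 and Ȟ^2 = 0

nerve simplices:
  V1={{p},{t},{p,r},{p,t},{p,u},{q,t},{r,t},{p,r,t}} V2={{p},{q},{s},{p,r},{p,t},{p,u},{q,t},{p,r,t}} V3={{p},{p,r},{p,t},{p,u},{p,r,t}} V4={{p},{r},{u},{p,r},{p,t},{p,u},{r,t},{p,r,t}}
  V12={{p},{p,r},{p,t},{p,u},{q,t},{p,r,t}} V13={{p},{p,r},{p,t},{p,u},{p,r,t}} V14={{p},{p,r},{p,t},{p,u},{r,t},{p,r,t}} V23={{p},{p,r},{p,t},{p,u},{p,r,t}} V24={{p},{p,r},{p,t},{p,u},{p,r,t}} V34={{p},{p,r},{p,t},{p,u},{p,r,t}}
  V123={{p},{p,r},{p,t},{p,u},{p,r,t}} V124={{p},{p,r},{p,t},{p,u},{p,r,t}} V134={{p},{p,r},{p,t},{p,u},{p,r,t}} V234={{p},{p,r},{p,t},{p,u},{p,r,t}}
  V1234={{p},{p,r},{p,t},{p,u},{p,r,t}}
components per intersection:
  V1: {{p},{t},{p,r},{p,t},{p,u},{q,t},{r,t},{p,r,t}}
  V2: {{p},{p,r},{p,t},{p,u},{p,r,t}} {{q},{q,t}} {{s}}
  V3: {{p},{p,r},{p,t},{p,u},{p,r,t}}
  V4: {{p},{r},{u},{p,r},{p,t},{p,u},{r,t},{p,r,t}}
  V12: {{p},{p,r},{p,t},{p,u},{p,r,t}} {{q,t}}
  V13: {{p},{p,r},{p,t},{p,u},{p,r,t}}
  V14: {{p},{p,r},{p,t},{p,u},{r,t},{p,r,t}}
  V23: {{p},{p,r},{p,t},{p,u},{p,r,t}}
  V24: {{p},{p,r},{p,t},{p,u},{p,r,t}}
  V34: {{p},{p,r},{p,t},{p,u},{p,r,t}}
  V123: {{p},{p,r},{p,t},{p,u},{p,r,t}}
  V124: {{p},{p,r},{p,t},{p,u},{p,r,t}}
  V134: {{p},{p,r},{p,t},{p,u},{p,r,t}}
  V234: {{p},{p,r},{p,t},{p,u},{p,r,t}}
  V1234: {{p},{p,r},{p,t},{p,u},{p,r,t}}
C dims 6,7,4,1; δ0: rk 4, SNF 1^4; δ1: rk 3, SNF 1^3; δ2: rk 1, SNF 1^1
degree 0: 6−4−0 = 2 → Ȟ^0 ≅ Z^2
degree 1: 7−3−4 = 0 → Ȟ^1 ≅ 0
degree 2: 4−1−3 = 0 → Ȟ^2 ≅ 0


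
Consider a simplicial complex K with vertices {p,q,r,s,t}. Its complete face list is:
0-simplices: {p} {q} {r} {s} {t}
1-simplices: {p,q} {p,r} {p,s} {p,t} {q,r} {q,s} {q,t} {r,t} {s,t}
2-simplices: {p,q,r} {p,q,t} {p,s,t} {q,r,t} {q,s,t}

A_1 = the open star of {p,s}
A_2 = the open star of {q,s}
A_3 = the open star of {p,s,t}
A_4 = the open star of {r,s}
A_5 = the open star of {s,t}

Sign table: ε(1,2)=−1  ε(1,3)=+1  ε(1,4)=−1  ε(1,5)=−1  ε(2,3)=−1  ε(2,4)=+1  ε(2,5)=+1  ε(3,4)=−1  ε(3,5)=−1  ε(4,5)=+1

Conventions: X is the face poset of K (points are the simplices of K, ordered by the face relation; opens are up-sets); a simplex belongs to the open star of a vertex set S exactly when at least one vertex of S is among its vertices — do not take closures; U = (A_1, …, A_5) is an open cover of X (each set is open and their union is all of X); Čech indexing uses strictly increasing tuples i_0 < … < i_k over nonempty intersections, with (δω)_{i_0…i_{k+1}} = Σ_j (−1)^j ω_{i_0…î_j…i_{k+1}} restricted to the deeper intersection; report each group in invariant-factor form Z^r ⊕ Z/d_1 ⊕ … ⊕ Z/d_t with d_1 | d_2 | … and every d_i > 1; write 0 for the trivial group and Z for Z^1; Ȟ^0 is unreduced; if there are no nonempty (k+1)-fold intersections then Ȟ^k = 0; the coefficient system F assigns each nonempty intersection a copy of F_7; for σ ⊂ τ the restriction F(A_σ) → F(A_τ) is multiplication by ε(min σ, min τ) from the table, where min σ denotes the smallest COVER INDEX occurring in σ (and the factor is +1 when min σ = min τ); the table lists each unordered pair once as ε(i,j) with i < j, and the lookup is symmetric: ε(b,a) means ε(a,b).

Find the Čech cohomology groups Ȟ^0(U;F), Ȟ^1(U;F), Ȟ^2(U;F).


nerve of the cover:
  A1={{p},{s},{p,q},{p,r},{p,s},{p,t},{q,s},{s,t},{p,q,r},{p,q,t},{p,s,t},{q,s,t}} A2={{q},{s},{p,q},{p,s},{q,r},{q,s},{q,t},{s,t},{p,q,r},{p,q,t},{p,s,t},{q,r,t},{q,s,t}} A3={{p},{s},{t},{p,q},{p,r},{p,s},{p,t},{q,s},{q,t},{r,t},{s,t},{p,q,r},{p,q,t},{p,s,t},{q,r,t},{q,s,t}} A4={{r},{s},{p,r},{p,s},{q,r},{q,s},{r,t},{s,t},{p,q,r},{p,s,t},{q,r,t},{q,s,t}} A5={{s},{t},{p,s},{p,t},{q,s},{q,t},{r,t},{s,t},{p,q,t},{p,s,t},{q,r,t},{q,s,t}}
  A12={{s},{p,q},{p,s},{q,s},{s,t},{p,q,r},{p,q,t},{p,s,t},{q,s,t}} A13={{p},{s},{p,q},{p,r},{p,s},{p,t},{q,s},{s,t},{p,q,r},{p,q,t},{p,s,t},{q,s,t}} A14={{s},{p,r},{p,s},{q,s},{s,t},{p,q,r},{p,s,t},{q,s,t}} A15={{s},{p,s},{p,t},{q,s},{s,t},{p,q,t},{p,s,t},{q,s,t}} A23={{s},{p,q},{p,s},{q,s},{q,t},{s,t},{p,q,r},{p,q,t},{p,s,t},{q,r,t},{q,s,t}} A24={{s},{p,s},{q,r},{q,s},{s,t},{p,q,r},{p,s,t},{q,r,t},{q,s,t}} A25={{s},{p,s},{q,s},{q,t},{s,t},{p,q,t},{p,s,t},{q,r,t},{q,s,t}} A34={{s},{p,r},{p,s},{q,s},{r,t},{s,t},{p,q,r},{p,s,t},{q,r,t},{q,s,t}} A35={{s},{t},{p,s},{p,t},{q,s},{q,t},{r,t},{s,t},{p,q,t},{p,s,t},{q,r,t},{q,s,t}} A45={{s},{p,s},{q,s},{r,t},{s,t},{p,s,t},{q,r,t},{q,s,t}}
  A123={{s},{p,q},{p,s},{q,s},{s,t},{p,q,r},{p,q,t},{p,s,t},{q,s,t}} A124={{s},{p,s},{q,s},{s,t},{p,q,r},{p,s,t},{q,s,t}} A125={{s},{p,s},{q,s},{s,t},{p,q,t},{p,s,t},{q,s,t}} A134={{s},{p,r},{p,s},{q,s},{s,t},{p,q,r},{p,s,t},{q,s,t}} A135={{s},{p,s},{p,t},{q,s},{s,t},{p,q,t},{p,s,t},{q,s,t}} A145={{s},{p,s},{q,s},{s,t},{p,s,t},{q,s,t}} A234={{s},{p,s},{q,s},{s,t},{p,q,r},{p,s,t},{q,r,t},{q,s,t}} A235={{s},{p,s},{q,s},{q,t},{s,t},{p,q,t},{p,s,t},{q,r,t},{q,s,t}} A245={{s},{p,s},{q,s},{s,t},{p,s,t},{q,r,t},{q,s,t}} A345={{s},{p,s},{q,s},{r,t},{s,t},{p,s,t},{q,r,t},{q,s,t}}
  A1234={{s},{p,s},{q,s},{s,t},{p,q,r},{p,s,t},{q,s,t}} A1235={{s},{p,s},{q,s},{s,t},{p,q,t},{p,s,t},{q,s,t}} A1245={{s},{p,s},{q,s},{s,t},{p,s,t},{q,s,t}} A1345={{s},{p,s},{q,s},{s,t},{p,s,t},{q,s,t}} A2345={{s},{p,s},{q,s},{s,t},{p,s,t},{q,r,t},{q,s,t}}
  A12345={{s},{p,s},{q,s},{s,t},{p,s,t},{q,s,t}}
C dims 5,10,10,5; δ0: rk_F7 4; δ1: rk_F7 6; δ2: rk_F7 4
Ȟ^0 = (5 − 4) − 0 = 1, so Ȟ^0 ≅ Z/7
Ȟ^1 = (10 − 6) − 4 = 0, so Ȟ^1 ≅ 0
Ȟ^2 = (10 − 4) − 6 = 0, so Ȟ^2 ≅ 0

Ȟ^0(U;F) ≅ Z/7; Ȟ^1(U;F) ≅ 0; Ȟ^2(U;F) ≅ 0


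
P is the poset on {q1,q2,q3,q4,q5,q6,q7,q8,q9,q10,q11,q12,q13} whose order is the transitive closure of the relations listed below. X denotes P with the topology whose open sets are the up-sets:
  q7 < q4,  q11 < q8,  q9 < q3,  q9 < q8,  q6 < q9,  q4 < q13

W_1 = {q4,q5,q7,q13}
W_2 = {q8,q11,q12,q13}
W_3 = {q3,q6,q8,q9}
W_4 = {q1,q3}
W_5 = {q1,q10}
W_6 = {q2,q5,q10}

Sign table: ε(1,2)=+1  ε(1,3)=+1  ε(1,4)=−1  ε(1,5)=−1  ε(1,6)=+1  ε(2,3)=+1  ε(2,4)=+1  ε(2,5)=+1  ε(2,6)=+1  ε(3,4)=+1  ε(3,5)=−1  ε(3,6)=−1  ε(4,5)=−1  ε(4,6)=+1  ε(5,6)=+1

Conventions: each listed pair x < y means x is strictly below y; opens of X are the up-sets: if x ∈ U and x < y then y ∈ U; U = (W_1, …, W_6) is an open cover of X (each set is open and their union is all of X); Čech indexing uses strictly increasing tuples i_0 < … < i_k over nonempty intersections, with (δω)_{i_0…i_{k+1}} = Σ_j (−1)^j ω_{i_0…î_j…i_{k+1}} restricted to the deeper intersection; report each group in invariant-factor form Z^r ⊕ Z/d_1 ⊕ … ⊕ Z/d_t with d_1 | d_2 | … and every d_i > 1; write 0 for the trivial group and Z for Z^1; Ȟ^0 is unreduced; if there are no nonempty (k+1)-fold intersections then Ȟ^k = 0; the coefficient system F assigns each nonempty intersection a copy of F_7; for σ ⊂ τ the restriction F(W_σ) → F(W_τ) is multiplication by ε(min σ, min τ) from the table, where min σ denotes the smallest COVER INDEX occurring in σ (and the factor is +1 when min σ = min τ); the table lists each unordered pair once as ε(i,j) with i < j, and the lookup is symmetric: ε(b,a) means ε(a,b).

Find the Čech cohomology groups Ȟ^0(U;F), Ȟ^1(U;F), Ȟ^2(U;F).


Ȟ^0 = 0; Ȟ^1 = 0; Ȟ^2 = 0

cover nerve:
  W12={q13} W16={q5} W23={q8} W34={q3} W45={q1} W56={q10}
C dims 6,6; δ0: rk_F7 6
Ȟ^0: (6−6)−0=0 ⇒ 0
Ȟ^1: (6−0)−6=0 ⇒ 0
Ȟ^2: (0−0)−0=0 ⇒ 0


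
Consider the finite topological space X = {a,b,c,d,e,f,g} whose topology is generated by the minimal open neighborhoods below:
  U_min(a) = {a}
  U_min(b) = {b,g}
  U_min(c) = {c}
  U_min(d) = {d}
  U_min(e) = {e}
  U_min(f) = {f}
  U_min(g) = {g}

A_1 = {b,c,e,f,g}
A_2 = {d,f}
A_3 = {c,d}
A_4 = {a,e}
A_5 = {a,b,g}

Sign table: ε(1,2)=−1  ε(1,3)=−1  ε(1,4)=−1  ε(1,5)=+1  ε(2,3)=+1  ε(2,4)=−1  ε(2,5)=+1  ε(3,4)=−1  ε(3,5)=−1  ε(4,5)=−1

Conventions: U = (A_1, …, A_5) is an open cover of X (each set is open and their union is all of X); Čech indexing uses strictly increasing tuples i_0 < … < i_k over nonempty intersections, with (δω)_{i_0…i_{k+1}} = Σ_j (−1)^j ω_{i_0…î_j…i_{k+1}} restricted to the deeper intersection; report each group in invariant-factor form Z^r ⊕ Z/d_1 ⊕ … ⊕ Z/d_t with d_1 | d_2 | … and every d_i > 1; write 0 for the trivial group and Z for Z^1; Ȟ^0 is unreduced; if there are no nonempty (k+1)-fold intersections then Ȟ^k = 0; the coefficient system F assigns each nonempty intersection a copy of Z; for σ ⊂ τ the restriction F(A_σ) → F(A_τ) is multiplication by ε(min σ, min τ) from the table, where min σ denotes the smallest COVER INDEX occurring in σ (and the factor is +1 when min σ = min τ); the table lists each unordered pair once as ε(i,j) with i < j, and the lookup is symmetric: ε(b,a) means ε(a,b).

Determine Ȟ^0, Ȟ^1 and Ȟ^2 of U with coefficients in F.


Ȟ^0 ≅ Z, Ȟ^1 ≅ Z^2, Ȟ^2 ≅ 0

nerve simplices:
  A12={f} A13={c} A14={e} A15={b,g} A23={d} A45={a}
C dims 5,6; δ0: rk 4, SNF 1^4
degree 0: 5−4−0 = 1 → Ȟ^0 ≅ Z
degree 1: 6−0−4 = 2 → Ȟ^1 ≅ Z^2
degree 2: 0−0−0 = 0 → Ȟ^2 ≅ 0


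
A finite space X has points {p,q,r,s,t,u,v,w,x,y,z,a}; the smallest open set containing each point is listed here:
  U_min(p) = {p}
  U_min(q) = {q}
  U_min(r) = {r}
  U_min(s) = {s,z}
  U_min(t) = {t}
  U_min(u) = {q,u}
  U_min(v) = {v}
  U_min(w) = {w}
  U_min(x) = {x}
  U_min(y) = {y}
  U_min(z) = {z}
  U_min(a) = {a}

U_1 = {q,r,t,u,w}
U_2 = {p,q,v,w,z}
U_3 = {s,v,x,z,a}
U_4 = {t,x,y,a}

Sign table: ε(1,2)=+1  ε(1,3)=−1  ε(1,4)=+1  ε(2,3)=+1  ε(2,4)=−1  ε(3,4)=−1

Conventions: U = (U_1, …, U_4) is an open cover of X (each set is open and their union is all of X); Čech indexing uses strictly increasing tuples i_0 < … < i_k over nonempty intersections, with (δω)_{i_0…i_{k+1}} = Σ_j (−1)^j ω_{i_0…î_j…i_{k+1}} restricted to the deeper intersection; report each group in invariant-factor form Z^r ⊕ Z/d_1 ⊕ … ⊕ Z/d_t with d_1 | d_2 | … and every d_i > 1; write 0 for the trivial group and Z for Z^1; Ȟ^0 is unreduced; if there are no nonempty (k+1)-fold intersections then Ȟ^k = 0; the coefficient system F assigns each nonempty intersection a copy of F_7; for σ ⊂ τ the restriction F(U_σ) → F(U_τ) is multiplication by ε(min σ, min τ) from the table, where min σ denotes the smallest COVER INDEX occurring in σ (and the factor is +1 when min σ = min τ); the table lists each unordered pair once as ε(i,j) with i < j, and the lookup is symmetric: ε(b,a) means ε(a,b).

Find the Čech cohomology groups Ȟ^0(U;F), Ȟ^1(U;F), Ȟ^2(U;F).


nerve of the cover:
  U12={q,w} U14={t} U23={v,z} U34={x,a}
C dims 4,4; δ0: rk_F7 4
Ȟ^0 = (4 − 4) − 0 = 0, so Ȟ^0 ≅ 0
Ȟ^1 = (4 − 0) − 4 = 0, so Ȟ^1 ≅ 0
Ȟ^2 = (0 − 0) − 0 = 0, so Ȟ^2 ≅ 0

Ȟ^0(U;F) ≅ 0, Ȟ^1(U;F) ≅ 0, Ȟ^2(U;F) ≅ 0


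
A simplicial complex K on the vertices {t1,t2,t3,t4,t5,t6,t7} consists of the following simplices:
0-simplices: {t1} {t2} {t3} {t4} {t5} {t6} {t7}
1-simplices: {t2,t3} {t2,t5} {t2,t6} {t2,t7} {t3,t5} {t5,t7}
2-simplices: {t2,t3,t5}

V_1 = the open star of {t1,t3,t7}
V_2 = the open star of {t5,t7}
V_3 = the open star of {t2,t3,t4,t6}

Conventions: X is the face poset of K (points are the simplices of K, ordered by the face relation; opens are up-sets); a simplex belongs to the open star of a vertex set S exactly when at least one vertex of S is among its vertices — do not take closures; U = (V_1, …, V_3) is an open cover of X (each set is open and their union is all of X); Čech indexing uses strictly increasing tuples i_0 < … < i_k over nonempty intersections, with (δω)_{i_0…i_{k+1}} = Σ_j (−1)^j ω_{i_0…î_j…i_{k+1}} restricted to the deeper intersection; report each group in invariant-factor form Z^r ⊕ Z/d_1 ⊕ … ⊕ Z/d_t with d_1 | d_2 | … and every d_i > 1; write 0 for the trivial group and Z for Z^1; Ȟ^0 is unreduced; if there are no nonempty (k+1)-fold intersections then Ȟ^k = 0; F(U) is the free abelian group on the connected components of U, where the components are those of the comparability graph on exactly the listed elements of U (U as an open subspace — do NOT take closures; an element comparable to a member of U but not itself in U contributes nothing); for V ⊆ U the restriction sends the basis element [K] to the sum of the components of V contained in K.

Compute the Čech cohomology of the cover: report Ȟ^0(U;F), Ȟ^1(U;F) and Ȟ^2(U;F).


intersection data:
  V1={{t1},{t3},{t7},{t2,t3},{t2,t7},{t3,t5},{t5,t7},{t2,t3,t5}} V2={{t5},{t7},{t2,t5},{t2,t7},{t3,t5},{t5,t7},{t2,t3,t5}} V3={{t2},{t3},{t4},{t6},{t2,t3},{t2,t5},{t2,t6},{t2,t7},{t3,t5},{t2,t3,t5}}
  V12={{t7},{t2,t7},{t3,t5},{t5,t7},{t2,t3,t5}} V13={{t3},{t2,t3},{t2,t7},{t3,t5},{t2,t3,t5}} V23={{t2,t5},{t2,t7},{t3,t5},{t2,t3,t5}}
  V123={{t2,t7},{t3,t5},{t2,t3,t5}}
components per intersection:
  V1: {{t1}} {{t3},{t2,t3},{t3,t5},{t2,t3,t5}} {{t7},{t2,t7},{t5,t7}}
  V2: {{t5},{t7},{t2,t5},{t2,t7},{t3,t5},{t5,t7},{t2,t3,t5}}
  V3: {{t2},{t3},{t6},{t2,t3},{t2,t5},{t2,t6},{t2,t7},{t3,t5},{t2,t3,t5}} {{t4}}
  V12: {{t7},{t2,t7},{t5,t7}} {{t3,t5},{t2,t3,t5}}
  V13: {{t3},{t2,t3},{t3,t5},{t2,t3,t5}} {{t2,t7}}
  V23: {{t2,t5},{t3,t5},{t2,t3,t5}} {{t2,t7}}
  V123: {{t2,t7}} {{t3,t5},{t2,t3,t5}}
C dims 6,6,2; δ0: rk 3, SNF 1^3; δ1: rk 2, SNF 1^2
Ȟ^0 = (6 − 3) − 0 = 3, so Ȟ^0 ≅ Z^3
Ȟ^1 = (6 − 2) − 3 = 1, so Ȟ^1 ≅ Z
Ȟ^2 = (2 − 0) − 2 = 0, so Ȟ^2 ≅ 0

Ȟ^0 = Z^3; Ȟ^1 = Z; Ȟ^2 = 0


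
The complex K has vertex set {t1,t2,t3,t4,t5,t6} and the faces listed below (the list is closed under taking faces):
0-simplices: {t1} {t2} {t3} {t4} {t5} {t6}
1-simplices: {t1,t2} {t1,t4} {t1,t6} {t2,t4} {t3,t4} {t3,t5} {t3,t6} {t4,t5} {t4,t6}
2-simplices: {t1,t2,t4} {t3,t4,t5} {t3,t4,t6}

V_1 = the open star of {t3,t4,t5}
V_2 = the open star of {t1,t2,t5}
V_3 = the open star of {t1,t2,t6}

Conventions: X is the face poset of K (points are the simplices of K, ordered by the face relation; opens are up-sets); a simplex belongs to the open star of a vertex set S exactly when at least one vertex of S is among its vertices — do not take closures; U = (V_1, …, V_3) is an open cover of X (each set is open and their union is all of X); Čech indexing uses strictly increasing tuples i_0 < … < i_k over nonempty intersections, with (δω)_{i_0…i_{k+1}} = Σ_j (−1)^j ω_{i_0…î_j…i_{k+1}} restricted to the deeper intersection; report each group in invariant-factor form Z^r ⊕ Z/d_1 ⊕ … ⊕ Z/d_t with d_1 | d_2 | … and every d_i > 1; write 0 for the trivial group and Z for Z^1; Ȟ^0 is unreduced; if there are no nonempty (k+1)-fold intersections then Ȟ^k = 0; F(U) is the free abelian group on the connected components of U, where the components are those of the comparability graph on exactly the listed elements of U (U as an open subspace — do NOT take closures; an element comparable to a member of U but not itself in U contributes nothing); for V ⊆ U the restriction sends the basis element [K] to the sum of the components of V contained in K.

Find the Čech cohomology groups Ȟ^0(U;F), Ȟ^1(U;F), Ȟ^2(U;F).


nonempty intersections:
  V1={{t3},{t4},{t5},{t1,t4},{t2,t4},{t3,t4},{t3,t5},{t3,t6},{t4,t5},{t4,t6},{t1,t2,t4},{t3,t4,t5},{t3,t4,t6}} V2={{t1},{t2},{t5},{t1,t2},{t1,t4},{t1,t6},{t2,t4},{t3,t5},{t4,t5},{t1,t2,t4},{t3,t4,t5}} V3={{t1},{t2},{t6},{t1,t2},{t1,t4},{t1,t6},{t2,t4},{t3,t6},{t4,t6},{t1,t2,t4},{t3,t4,t6}}
  V12={{t5},{t1,t4},{t2,t4},{t3,t5},{t4,t5},{t1,t2,t4},{t3,t4,t5}} V13={{t1,t4},{t2,t4},{t3,t6},{t4,t6},{t1,t2,t4},{t3,t4,t6}} V23={{t1},{t2},{t1,t2},{t1,t4},{t1,t6},{t2,t4},{t1,t2,t4}}
  V123={{t1,t4},{t2,t4},{t1,t2,t4}}
components per intersection:
  V1: {{t3},{t4},{t5},{t1,t4},{t2,t4},{t3,t4},{t3,t5},{t3,t6},{t4,t5},{t4,t6},{t1,t2,t4},{t3,t4,t5},{t3,t4,t6}}
  V2: {{t1},{t2},{t1,t2},{t1,t4},{t1,t6},{t2,t4},{t1,t2,t4}} {{t5},{t3,t5},{t4,t5},{t3,t4,t5}}
  V3: {{t1},{t2},{t6},{t1,t2},{t1,t4},{t1,t6},{t2,t4},{t3,t6},{t4,t6},{t1,t2,t4},{t3,t4,t6}}
  V12: {{t5},{t3,t5},{t4,t5},{t3,t4,t5}} {{t1,t4},{t2,t4},{t1,t2,t4}}
  V13: {{t1,t4},{t2,t4},{t1,t2,t4}} {{t3,t6},{t4,t6},{t3,t4,t6}}
  V23: {{t1},{t2},{t1,t2},{t1,t4},{t1,t6},{t2,t4},{t1,t2,t4}}
  V123: {{t1,t4},{t2,t4},{t1,t2,t4}}
C dims 4,5,1; δ0: rk 3, SNF 1^3; δ1: rk 1, SNF 1^1
Ȟ^0: (4−3)−0=1 ⇒ Z
Ȟ^1: (5−1)−3=1 ⇒ Z
Ȟ^2: (1−0)−1=0 ⇒ 0

Ȟ^0 = Z; Ȟ^1 = Z; Ȟ^2 = 0


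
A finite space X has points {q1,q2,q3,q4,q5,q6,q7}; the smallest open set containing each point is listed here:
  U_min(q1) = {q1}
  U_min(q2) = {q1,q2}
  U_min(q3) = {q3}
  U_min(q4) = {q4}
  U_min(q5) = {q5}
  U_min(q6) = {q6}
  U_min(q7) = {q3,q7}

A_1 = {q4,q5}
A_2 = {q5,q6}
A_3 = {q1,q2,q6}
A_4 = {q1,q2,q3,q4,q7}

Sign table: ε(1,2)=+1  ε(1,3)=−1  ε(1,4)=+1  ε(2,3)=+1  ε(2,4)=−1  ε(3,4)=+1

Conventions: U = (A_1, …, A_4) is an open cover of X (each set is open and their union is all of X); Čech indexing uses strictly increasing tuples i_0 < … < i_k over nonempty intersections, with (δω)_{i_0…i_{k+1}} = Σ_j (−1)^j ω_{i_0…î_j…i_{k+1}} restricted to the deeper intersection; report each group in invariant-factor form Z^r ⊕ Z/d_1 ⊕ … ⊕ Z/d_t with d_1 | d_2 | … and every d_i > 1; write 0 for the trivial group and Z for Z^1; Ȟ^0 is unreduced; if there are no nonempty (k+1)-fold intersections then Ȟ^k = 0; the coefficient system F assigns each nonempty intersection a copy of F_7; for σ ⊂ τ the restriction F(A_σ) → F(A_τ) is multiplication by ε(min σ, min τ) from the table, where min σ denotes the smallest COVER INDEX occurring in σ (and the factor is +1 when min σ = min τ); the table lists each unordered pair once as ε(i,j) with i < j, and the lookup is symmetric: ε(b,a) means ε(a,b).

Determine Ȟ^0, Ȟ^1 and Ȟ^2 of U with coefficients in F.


Ȟ^0 ≅ Z/7, Ȟ^1 ≅ Z/7, Ȟ^2 ≅ 0

nerve of the cover:
  A12={q5} A14={q4} A23={q6} A34={q1,q2}
C dims 4,4; δ0: rk_F7 3
Ȟ^0 = (4 − 3) − 0 = 1, so Ȟ^0 ≅ Z/7
Ȟ^1 = (4 − 0) − 3 = 1, so Ȟ^1 ≅ Z/7
Ȟ^2 = (0 − 0) − 0 = 0, so Ȟ^2 ≅ 0


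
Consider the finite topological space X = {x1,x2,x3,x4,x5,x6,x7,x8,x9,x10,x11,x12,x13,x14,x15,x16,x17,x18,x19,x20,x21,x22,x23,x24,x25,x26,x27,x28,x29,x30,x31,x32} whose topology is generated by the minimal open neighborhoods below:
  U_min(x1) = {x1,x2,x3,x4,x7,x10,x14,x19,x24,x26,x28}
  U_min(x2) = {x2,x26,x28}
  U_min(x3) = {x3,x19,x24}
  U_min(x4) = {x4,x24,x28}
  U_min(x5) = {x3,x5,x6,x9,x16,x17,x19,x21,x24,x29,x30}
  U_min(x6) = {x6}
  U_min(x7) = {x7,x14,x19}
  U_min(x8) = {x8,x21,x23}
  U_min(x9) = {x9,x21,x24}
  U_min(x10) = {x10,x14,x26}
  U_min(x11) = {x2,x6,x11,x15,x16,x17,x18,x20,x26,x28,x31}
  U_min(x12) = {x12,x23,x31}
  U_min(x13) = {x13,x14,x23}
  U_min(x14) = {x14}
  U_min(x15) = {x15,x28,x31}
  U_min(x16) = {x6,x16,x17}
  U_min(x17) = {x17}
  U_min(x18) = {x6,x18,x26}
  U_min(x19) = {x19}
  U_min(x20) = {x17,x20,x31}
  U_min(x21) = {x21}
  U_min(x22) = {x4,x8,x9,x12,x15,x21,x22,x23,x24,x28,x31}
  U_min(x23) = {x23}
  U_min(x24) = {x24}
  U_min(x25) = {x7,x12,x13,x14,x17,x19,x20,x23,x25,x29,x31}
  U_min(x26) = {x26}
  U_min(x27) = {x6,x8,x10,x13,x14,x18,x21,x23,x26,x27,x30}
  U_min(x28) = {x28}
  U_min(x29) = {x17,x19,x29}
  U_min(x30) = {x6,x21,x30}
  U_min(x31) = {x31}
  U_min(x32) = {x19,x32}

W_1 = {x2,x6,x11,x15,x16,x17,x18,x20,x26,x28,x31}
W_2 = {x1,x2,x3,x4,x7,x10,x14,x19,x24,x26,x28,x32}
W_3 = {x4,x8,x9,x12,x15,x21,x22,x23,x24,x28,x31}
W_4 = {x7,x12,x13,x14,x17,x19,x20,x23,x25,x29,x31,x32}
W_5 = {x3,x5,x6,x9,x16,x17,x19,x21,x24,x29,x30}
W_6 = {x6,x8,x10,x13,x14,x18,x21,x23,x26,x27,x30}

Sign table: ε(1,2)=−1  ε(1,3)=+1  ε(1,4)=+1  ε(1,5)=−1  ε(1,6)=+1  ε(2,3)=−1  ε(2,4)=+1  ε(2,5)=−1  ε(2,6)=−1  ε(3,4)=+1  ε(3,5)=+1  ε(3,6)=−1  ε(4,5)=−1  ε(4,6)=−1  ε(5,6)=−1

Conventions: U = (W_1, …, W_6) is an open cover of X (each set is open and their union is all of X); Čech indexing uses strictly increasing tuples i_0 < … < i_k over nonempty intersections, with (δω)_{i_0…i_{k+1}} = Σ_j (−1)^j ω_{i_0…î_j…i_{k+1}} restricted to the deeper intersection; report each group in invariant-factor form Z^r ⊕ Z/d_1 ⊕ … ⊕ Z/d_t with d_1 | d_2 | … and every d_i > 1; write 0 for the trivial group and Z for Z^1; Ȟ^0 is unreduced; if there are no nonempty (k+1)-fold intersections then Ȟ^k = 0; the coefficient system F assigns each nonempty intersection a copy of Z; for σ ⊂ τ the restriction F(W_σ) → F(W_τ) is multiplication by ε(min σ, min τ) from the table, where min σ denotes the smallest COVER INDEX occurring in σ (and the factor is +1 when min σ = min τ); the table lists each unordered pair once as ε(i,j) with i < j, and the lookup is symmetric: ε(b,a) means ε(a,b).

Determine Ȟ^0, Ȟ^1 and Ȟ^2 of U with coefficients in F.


cover nerve:
  W12={x2,x26,x28} W13={x15,x28,x31} W14={x17,x20,x31} W15={x6,x16,x17} W16={x6,x18,x26} W23={x4,x24,x28} W24={x7,x14,x19,x32} W25={x3,x19,x24} W26={x10,x14,x26} W34={x12,x23,x31} W35={x9,x21,x24} W36={x8,x21,x23} W45={x17,x19,x29} W46={x13,x14,x23} W56={x6,x21,x30}
  W123={x28} W126={x26} W134={x31} W145={x17} W156={x6} W235={x24} W245={x19} W246={x14} W346={x23} W356={x21}
C dims 6,15,10; δ0: rk 6, SNF 1^5·2; δ1: rk 9, SNF 1^9
Ȟ^0: (6−6)−0=0 ⇒ 0
Ȟ^1: (15−9)−6=0 plus torsion [2] ⇒ Z/2
Ȟ^2: (10−0)−9=1 ⇒ Z

Ȟ^0 = 0, Ȟ^1 = Z/2, Ȟ^2 = Z


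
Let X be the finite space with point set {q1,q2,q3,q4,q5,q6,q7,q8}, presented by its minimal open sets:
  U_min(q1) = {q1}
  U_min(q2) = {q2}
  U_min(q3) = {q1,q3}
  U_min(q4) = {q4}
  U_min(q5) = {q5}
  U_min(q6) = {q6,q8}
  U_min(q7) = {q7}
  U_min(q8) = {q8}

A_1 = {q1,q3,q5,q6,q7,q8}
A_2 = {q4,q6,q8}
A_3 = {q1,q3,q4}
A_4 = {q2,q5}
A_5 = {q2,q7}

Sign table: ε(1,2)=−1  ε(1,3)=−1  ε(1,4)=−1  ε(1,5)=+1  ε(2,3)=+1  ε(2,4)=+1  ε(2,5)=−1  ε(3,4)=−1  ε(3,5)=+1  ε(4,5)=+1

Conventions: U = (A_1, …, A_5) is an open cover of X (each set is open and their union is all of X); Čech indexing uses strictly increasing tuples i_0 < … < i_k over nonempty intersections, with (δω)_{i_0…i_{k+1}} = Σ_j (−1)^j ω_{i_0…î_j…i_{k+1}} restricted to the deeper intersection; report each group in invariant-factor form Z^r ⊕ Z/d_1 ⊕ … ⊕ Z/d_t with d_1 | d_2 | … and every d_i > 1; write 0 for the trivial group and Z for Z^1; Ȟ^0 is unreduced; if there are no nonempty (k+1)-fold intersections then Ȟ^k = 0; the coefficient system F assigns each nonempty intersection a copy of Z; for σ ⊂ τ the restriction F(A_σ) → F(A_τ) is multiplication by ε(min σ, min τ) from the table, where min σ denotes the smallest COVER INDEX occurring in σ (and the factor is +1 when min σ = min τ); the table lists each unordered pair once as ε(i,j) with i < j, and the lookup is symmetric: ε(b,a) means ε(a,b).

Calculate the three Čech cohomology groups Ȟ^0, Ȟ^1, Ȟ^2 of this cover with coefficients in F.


Ȟ^0 = 0, Ȟ^1 = Z ⊕ Z/2, Ȟ^2 = 0

intersection data:
  A12={q6,q8} A13={q1,q3} A14={q5} A15={q7} A23={q4} A45={q2}
C dims 5,6; δ0: rk 5, SNF 1^4·2
Ȟ^0 = (5 − 5) − 0 = 0, so Ȟ^0 ≅ 0
Ȟ^1 = (6 − 0) − 5 = 1 plus torsion [2], so Ȟ^1 ≅ Z ⊕ Z/2
Ȟ^2 = (0 − 0) − 0 = 0, so Ȟ^2 ≅ 0


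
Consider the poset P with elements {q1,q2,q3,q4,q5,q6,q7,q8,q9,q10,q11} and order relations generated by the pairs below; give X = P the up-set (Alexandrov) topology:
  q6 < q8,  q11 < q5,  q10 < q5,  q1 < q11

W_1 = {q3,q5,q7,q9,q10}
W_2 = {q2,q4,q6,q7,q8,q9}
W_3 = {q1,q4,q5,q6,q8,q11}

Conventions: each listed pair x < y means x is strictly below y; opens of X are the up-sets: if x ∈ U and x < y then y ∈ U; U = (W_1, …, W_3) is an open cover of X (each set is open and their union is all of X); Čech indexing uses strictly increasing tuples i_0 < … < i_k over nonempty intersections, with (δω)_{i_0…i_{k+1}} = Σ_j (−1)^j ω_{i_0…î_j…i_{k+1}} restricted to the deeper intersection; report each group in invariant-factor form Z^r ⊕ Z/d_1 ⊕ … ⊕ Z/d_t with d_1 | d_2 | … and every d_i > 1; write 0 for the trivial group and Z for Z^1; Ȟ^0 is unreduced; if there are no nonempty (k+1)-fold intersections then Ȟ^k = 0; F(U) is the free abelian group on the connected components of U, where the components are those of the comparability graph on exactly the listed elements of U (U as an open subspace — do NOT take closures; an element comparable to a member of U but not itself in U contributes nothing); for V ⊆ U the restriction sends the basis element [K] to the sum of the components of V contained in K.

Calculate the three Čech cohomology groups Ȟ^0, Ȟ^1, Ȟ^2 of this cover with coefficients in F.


nerve of the cover:
  W12={q7,q9} W13={q5} W23={q4,q6,q8}
components per intersection:
  W1: {q3} {q5,q10} {q7} {q9}
  W2: {q2} {q4} {q6,q8} {q7} {q9}
  W3: {q1,q5,q11} {q4} {q6,q8}
  W12: {q7} {q9}
  W13: {q5}
  W23: {q4} {q6,q8}
C dims 12,5; δ0: rk 5, SNF 1^5
Ȟ^0 = (12 − 5) − 0 = 7, so Ȟ^0 ≅ Z^7
Ȟ^1 = (5 − 0) − 5 = 0, so Ȟ^1 ≅ 0
Ȟ^2 = (0 − 0) − 0 = 0, so Ȟ^2 ≅ 0

Ȟ^0 = Z^7; Ȟ^1 = 0; Ȟ^2 = 0


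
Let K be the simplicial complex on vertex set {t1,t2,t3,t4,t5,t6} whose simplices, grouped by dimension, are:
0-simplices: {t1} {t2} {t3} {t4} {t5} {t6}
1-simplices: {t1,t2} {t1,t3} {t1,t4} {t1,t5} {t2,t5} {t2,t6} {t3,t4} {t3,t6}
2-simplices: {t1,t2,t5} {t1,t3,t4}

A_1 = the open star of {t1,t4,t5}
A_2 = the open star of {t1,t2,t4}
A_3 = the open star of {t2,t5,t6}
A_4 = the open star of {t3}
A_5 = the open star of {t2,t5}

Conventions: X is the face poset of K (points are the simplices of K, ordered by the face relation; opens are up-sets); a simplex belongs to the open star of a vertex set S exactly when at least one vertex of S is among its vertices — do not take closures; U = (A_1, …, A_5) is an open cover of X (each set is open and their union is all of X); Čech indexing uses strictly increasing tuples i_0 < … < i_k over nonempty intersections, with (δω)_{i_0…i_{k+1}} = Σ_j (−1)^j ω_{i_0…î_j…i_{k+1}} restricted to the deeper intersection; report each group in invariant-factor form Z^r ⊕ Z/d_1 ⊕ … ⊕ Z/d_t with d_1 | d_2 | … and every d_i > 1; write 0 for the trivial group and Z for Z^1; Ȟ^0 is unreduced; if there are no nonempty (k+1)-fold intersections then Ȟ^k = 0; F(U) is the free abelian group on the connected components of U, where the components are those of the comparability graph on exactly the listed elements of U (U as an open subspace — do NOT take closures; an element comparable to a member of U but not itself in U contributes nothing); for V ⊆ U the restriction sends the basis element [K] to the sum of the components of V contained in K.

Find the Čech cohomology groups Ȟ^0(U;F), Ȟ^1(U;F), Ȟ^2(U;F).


Ȟ^0(U;F) ≅ Z, Ȟ^1(U;F) ≅ Z, Ȟ^2(U;F) ≅ 0

nonempty overlaps:
  A1={{t1},{t4},{t5},{t1,t2},{t1,t3},{t1,t4},{t1,t5},{t2,t5},{t3,t4},{t1,t2,t5},{t1,t3,t4}} A2={{t1},{t2},{t4},{t1,t2},{t1,t3},{t1,t4},{t1,t5},{t2,t5},{t2,t6},{t3,t4},{t1,t2,t5},{t1,t3,t4}} A3={{t2},{t5},{t6},{t1,t2},{t1,t5},{t2,t5},{t2,t6},{t3,t6},{t1,t2,t5}} A4={{t3},{t1,t3},{t3,t4},{t3,t6},{t1,t3,t4}} A5={{t2},{t5},{t1,t2},{t1,t5},{t2,t5},{t2,t6},{t1,t2,t5}}
  A12={{t1},{t4},{t1,t2},{t1,t3},{t1,t4},{t1,t5},{t2,t5},{t3,t4},{t1,t2,t5},{t1,t3,t4}} A13={{t5},{t1,t2},{t1,t5},{t2,t5},{t1,t2,t5}} A14={{t1,t3},{t3,t4},{t1,t3,t4}} A15={{t5},{t1,t2},{t1,t5},{t2,t5},{t1,t2,t5}} A23={{t2},{t1,t2},{t1,t5},{t2,t5},{t2,t6},{t1,t2,t5}} A24={{t1,t3},{t3,t4},{t1,t3,t4}} A25={{t2},{t1,t2},{t1,t5},{t2,t5},{t2,t6},{t1,t2,t5}} A34={{t3,t6}} A35={{t2},{t5},{t1,t2},{t1,t5},{t2,t5},{t2,t6},{t1,t2,t5}}
  A123={{t1,t2},{t1,t5},{t2,t5},{t1,t2,t5}} A124={{t1,t3},{t3,t4},{t1,t3,t4}} A125={{t1,t2},{t1,t5},{t2,t5},{t1,t2,t5}} A135={{t5},{t1,t2},{t1,t5},{t2,t5},{t1,t2,t5}} A235={{t2},{t1,t2},{t1,t5},{t2,t5},{t2,t6},{t1,t2,t5}}
  A1235={{t1,t2},{t1,t5},{t2,t5},{t1,t2,t5}}
components per intersection:
  A1: {{t1},{t4},{t5},{t1,t2},{t1,t3},{t1,t4},{t1,t5},{t2,t5},{t3,t4},{t1,t2,t5},{t1,t3,t4}}
  A2: {{t1},{t2},{t4},{t1,t2},{t1,t3},{t1,t4},{t1,t5},{t2,t5},{t2,t6},{t3,t4},{t1,t2,t5},{t1,t3,t4}}
  A3: {{t2},{t5},{t6},{t1,t2},{t1,t5},{t2,t5},{t2,t6},{t3,t6},{t1,t2,t5}}
  A4: {{t3},{t1,t3},{t3,t4},{t3,t6},{t1,t3,t4}}
  A5: {{t2},{t5},{t1,t2},{t1,t5},{t2,t5},{t2,t6},{t1,t2,t5}}
  A12: {{t1},{t4},{t1,t2},{t1,t3},{t1,t4},{t1,t5},{t2,t5},{t3,t4},{t1,t2,t5},{t1,t3,t4}}
  A13: {{t5},{t1,t2},{t1,t5},{t2,t5},{t1,t2,t5}}
  A14: {{t1,t3},{t3,t4},{t1,t3,t4}}
  A15: {{t5},{t1,t2},{t1,t5},{t2,t5},{t1,t2,t5}}
  A23: {{t2},{t1,t2},{t1,t5},{t2,t5},{t2,t6},{t1,t2,t5}}
  A24: {{t1,t3},{t3,t4},{t1,t3,t4}}
  A25: {{t2},{t1,t2},{t1,t5},{t2,t5},{t2,t6},{t1,t2,t5}}
  A34: {{t3,t6}}
  A35: {{t2},{t5},{t1,t2},{t1,t5},{t2,t5},{t2,t6},{t1,t2,t5}}
  A123: {{t1,t2},{t1,t5},{t2,t5},{t1,t2,t5}}
  A124: {{t1,t3},{t3,t4},{t1,t3,t4}}
  A125: {{t1,t2},{t1,t5},{t2,t5},{t1,t2,t5}}
  A135: {{t5},{t1,t2},{t1,t5},{t2,t5},{t1,t2,t5}}
  A235: {{t2},{t1,t2},{t1,t5},{t2,t5},{t2,t6},{t1,t2,t5}}
  A1235: {{t1,t2},{t1,t5},{t2,t5},{t1,t2,t5}}
C dims 5,9,5,1; δ0: rk 4, SNF 1^4; δ1: rk 4, SNF 1^4; δ2: rk 1, SNF 1^1
degree 0: 5−4−0 = 1 → Ȟ^0 ≅ Z
degree 1: 9−4−4 = 1 → Ȟ^1 ≅ Z
degree 2: 5−1−4 = 0 → Ȟ^2 ≅ 0


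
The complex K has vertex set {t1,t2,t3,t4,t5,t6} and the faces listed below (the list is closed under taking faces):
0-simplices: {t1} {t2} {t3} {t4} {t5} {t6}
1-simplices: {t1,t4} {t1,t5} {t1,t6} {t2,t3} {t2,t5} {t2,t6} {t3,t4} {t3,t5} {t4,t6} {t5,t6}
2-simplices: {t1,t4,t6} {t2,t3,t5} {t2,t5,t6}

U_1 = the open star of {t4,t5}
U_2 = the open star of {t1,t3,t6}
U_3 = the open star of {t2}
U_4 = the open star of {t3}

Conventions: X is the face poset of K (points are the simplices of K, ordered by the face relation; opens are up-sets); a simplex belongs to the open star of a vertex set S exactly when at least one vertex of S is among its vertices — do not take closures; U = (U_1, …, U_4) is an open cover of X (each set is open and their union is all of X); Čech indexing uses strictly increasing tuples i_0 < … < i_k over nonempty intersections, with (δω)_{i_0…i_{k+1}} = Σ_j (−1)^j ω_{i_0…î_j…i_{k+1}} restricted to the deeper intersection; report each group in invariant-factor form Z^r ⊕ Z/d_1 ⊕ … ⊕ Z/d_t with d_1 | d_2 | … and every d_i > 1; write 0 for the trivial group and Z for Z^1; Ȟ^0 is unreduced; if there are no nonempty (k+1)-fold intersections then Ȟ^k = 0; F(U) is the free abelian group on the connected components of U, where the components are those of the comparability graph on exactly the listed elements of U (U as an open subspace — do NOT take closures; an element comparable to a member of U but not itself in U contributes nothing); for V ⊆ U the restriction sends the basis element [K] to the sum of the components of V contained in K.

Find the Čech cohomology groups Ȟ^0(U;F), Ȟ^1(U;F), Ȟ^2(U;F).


nerve of the cover:
  U1={{t4},{t5},{t1,t4},{t1,t5},{t2,t5},{t3,t4},{t3,t5},{t4,t6},{t5,t6},{t1,t4,t6},{t2,t3,t5},{t2,t5,t6}} U2={{t1},{t3},{t6},{t1,t4},{t1,t5},{t1,t6},{t2,t3},{t2,t6},{t3,t4},{t3,t5},{t4,t6},{t5,t6},{t1,t4,t6},{t2,t3,t5},{t2,t5,t6}} U3={{t2},{t2,t3},{t2,t5},{t2,t6},{t2,t3,t5},{t2,t5,t6}} U4={{t3},{t2,t3},{t3,t4},{t3,t5},{t2,t3,t5}}
  U12={{t1,t4},{t1,t5},{t3,t4},{t3,t5},{t4,t6},{t5,t6},{t1,t4,t6},{t2,t3,t5},{t2,t5,t6}} U13={{t2,t5},{t2,t3,t5},{t2,t5,t6}} U14={{t3,t4},{t3,t5},{t2,t3,t5}} U23={{t2,t3},{t2,t6},{t2,t3,t5},{t2,t5,t6}} U24={{t3},{t2,t3},{t3,t4},{t3,t5},{t2,t3,t5}} U34={{t2,t3},{t2,t3,t5}}
  U123={{t2,t3,t5},{t2,t5,t6}} U124={{t3,t4},{t3,t5},{t2,t3,t5}} U134={{t2,t3,t5}} U234={{t2,t3},{t2,t3,t5}}
  U1234={{t2,t3,t5}}
components per intersection:
  U1: {{t4},{t1,t4},{t3,t4},{t4,t6},{t1,t4,t6}} {{t5},{t1,t5},{t2,t5},{t3,t5},{t5,t6},{t2,t3,t5},{t2,t5,t6}}
  U2: {{t1},{t6},{t1,t4},{t1,t5},{t1,t6},{t2,t6},{t4,t6},{t5,t6},{t1,t4,t6},{t2,t5,t6}} {{t3},{t2,t3},{t3,t4},{t3,t5},{t2,t3,t5}}
  U3: {{t2},{t2,t3},{t2,t5},{t2,t6},{t2,t3,t5},{t2,t5,t6}}
  U4: {{t3},{t2,t3},{t3,t4},{t3,t5},{t2,t3,t5}}
  U12: {{t1,t4},{t4,t6},{t1,t4,t6}} {{t1,t5}} {{t3,t4}} {{t3,t5},{t2,t3,t5}} {{t5,t6},{t2,t5,t6}}
  U13: {{t2,t5},{t2,t3,t5},{t2,t5,t6}}
  U14: {{t3,t4}} {{t3,t5},{t2,t3,t5}}
  U23: {{t2,t3},{t2,t3,t5}} {{t2,t6},{t2,t5,t6}}
  U24: {{t3},{t2,t3},{t3,t4},{t3,t5},{t2,t3,t5}}
  U34: {{t2,t3},{t2,t3,t5}}
  U123: {{t2,t3,t5}} {{t2,t5,t6}}
  U124: {{t3,t4}} {{t3,t5},{t2,t3,t5}}
  U134: {{t2,t3,t5}}
  U234: {{t2,t3},{t2,t3,t5}}
  U1234: {{t2,t3,t5}}
C dims 6,12,6,1; δ0: rk 5, SNF 1^5; δ1: rk 5, SNF 1^5; δ2: rk 1, SNF 1^1
Ȟ^0 = (6 − 5) − 0 = 1, so Ȟ^0 ≅ Z
Ȟ^1 = (12 − 5) − 5 = 2, so Ȟ^1 ≅ Z^2
Ȟ^2 = (6 − 1) − 5 = 0, so Ȟ^2 ≅ 0

Ȟ^0 = Z, Ȟ^1 = Z^2, Ȟ^2 = 0
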